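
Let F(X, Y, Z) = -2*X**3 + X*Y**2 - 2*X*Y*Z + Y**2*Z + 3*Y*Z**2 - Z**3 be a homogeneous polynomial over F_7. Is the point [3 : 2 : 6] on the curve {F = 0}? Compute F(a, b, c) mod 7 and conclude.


F(3,2,6) ≡ 1 (mod 7); P is NOT on the curve.

Evaluate F(3, 2, 6) term-by-term (mod 7).
  -2*X**3 ↦ -2·27·1·1 = -54
  X*Y**2 ↦ 1·3·4·1 = 12
  -2*X*Y*Z ↦ -2·3·2·6 = -72
  Y**2*Z ↦ 1·1·4·6 = 24
  3*Y*Z**2 ↦ 3·1·2·36 = 216
  -Z**3 ↦ -1·1·1·216 = -216
Sum: F(3, 2, 6) = (-54) + (12) + (-72) + (24) + (216) + (-216) = -90.
Reducing mod 7: -90 ≡ 1 (mod 7).
Since F(a, b, c) ≡ 1 ≠ 0 (mod 7), P does NOT lie on the curve.


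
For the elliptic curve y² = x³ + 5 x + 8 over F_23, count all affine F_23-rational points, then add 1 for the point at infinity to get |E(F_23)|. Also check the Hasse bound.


Affine points = {(0, 10), (0, 13), (2, 7), (2, 16), (3, 2), (3, 21), (4, 0), (6, 1), (6, 22), (7, 8), (7, 15), (8, 10), (8, 13), (9, 0), (10, 0), (12, 5), (12, 18), (13, 4), (13, 19), (14, 4), (14, 19), (15, 10), (15, 13), (19, 4), (19, 19), (20, 9), (20, 14), (21, 6), (21, 17), (22, 5), (22, 18)}; affine count = 31; |E(F_23)| = 32.

Discriminant check: Δ ∝ 4a³ + 27b² = 4·5³ + 27·8² = 4·125 + 27·64 ≡ 20 (mod 23). Nonzero ⇒ E is nonsingular.
For each x ∈ F_23, compute rhs = x³ + 5·x + 8 mod 23, then count y ∈ F_23 with y² ≡ rhs.
  x = 0: rhs = 8, matching y values: 10, 13 (2 points).
  x = 1: rhs = 14, matching y values: none (0 points).
  x = 2: rhs = 3, matching y values: 7, 16 (2 points).
  x = 3: rhs = 4, matching y values: 2, 21 (2 points).
  x = 4: rhs = 0, matching y values: 0 (1 points).
  x = 5: rhs = 20, matching y values: none (0 points).
  x = 6: rhs = 1, matching y values: 1, 22 (2 points).
  x = 7: rhs = 18, matching y values: 8, 15 (2 points).
  x = 8: rhs = 8, matching y values: 10, 13 (2 points).
  x = 9: rhs = 0, matching y values: 0 (1 points).
  x = 10: rhs = 0, matching y values: 0 (1 points).
  x = 11: rhs = 14, matching y values: none (0 points).
  x = 12: rhs = 2, matching y values: 5, 18 (2 points).
  x = 13: rhs = 16, matching y values: 4, 19 (2 points).
  x = 14: rhs = 16, matching y values: 4, 19 (2 points).
  x = 15: rhs = 8, matching y values: 10, 13 (2 points).
  x = 16: rhs = 21, matching y values: none (0 points).
  x = 17: rhs = 15, matching y values: none (0 points).
  x = 18: rhs = 19, matching y values: none (0 points).
  x = 19: rhs = 16, matching y values: 4, 19 (2 points).
  x = 20: rhs = 12, matching y values: 9, 14 (2 points).
  x = 21: rhs = 13, matching y values: 6, 17 (2 points).
  x = 22: rhs = 2, matching y values: 5, 18 (2 points).
Total affine count: 31.
Full point count |E(F_23)| = 31 + 1 = 32.
Hasse bound: |32 − (23+1)| = |8| = 8 ≤ 2√23 ≈ 9.5917 ✓.


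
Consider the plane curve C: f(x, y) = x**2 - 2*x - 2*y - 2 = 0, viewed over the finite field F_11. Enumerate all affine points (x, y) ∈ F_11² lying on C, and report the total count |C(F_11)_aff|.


Affine F_11-points: {(0, 10), (1, 4), (2, 10), (3, 6), (4, 3), (5, 1), (6, 0), (7, 0), (8, 1), (9, 3), (10, 6)}; count = 11.

For each of the 121 pairs (x, y) ∈ F_11², evaluate f(x, y) mod 11. Record the zeros.
  x = 0: [0↦9, 1↦7, 2↦5, 3↦3, 4↦1, 5↦10, 6↦8, 7↦6, 8↦4, 9↦2, 10↦0]  zeros at y ∈ {10}
  x = 1: [0↦8, 1↦6, 2↦4, 3↦2, 4↦0, 5↦9, 6↦7, 7↦5, 8↦3, 9↦1, 10↦10]  zeros at y ∈ {4}
  x = 2: [0↦9, 1↦7, 2↦5, 3↦3, 4↦1, 5↦10, 6↦8, 7↦6, 8↦4, 9↦2, 10↦0]  zeros at y ∈ {10}
  x = 3: [0↦1, 1↦10, 2↦8, 3↦6, 4↦4, 5↦2, 6↦0, 7↦9, 8↦7, 9↦5, 10↦3]  zeros at y ∈ {6}
  x = 4: [0↦6, 1↦4, 2↦2, 3↦0, 4↦9, 5↦7, 6↦5, 7↦3, 8↦1, 9↦10, 10↦8]  zeros at y ∈ {3}
  x = 5: [0↦2, 1↦0, 2↦9, 3↦7, 4↦5, 5↦3, 6↦1, 7↦10, 8↦8, 9↦6, 10↦4]  zeros at y ∈ {1}
  x = 6: [0↦0, 1↦9, 2↦7, 3↦5, 4↦3, 5↦1, 6↦10, 7↦8, 8↦6, 9↦4, 10↦2]  zeros at y ∈ {0}
  x = 7: [0↦0, 1↦9, 2↦7, 3↦5, 4↦3, 5↦1, 6↦10, 7↦8, 8↦6, 9↦4, 10↦2]  zeros at y ∈ {0}
  x = 8: [0↦2, 1↦0, 2↦9, 3↦7, 4↦5, 5↦3, 6↦1, 7↦10, 8↦8, 9↦6, 10↦4]  zeros at y ∈ {1}
  x = 9: [0↦6, 1↦4, 2↦2, 3↦0, 4↦9, 5↦7, 6↦5, 7↦3, 8↦1, 9↦10, 10↦8]  zeros at y ∈ {3}
  x = 10: [0↦1, 1↦10, 2↦8, 3↦6, 4↦4, 5↦2, 6↦0, 7↦9, 8↦7, 9↦5, 10↦3]  zeros at y ∈ {6}
Collecting zeros: affine points = {(0, 10), (1, 4), (2, 10), (3, 6), (4, 3), (5, 1), (6, 0), (7, 0), (8, 1), (9, 3), (10, 6)}.
Total count |C(F_11)_aff| = 11.


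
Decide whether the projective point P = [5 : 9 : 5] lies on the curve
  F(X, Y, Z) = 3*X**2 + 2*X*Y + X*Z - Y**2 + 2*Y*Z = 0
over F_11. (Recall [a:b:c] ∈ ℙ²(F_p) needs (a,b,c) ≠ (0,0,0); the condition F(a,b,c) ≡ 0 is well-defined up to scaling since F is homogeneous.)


F(5,9,5) ≡ 1 (mod 11); P is NOT on the curve.

Evaluate F(5, 9, 5) term-by-term (mod 11).
  3*X**2 ↦ 3·25·1·1 = 75
  2*X*Y ↦ 2·5·9·1 = 90
  X*Z ↦ 1·5·1·5 = 25
  -Y**2 ↦ -1·1·81·1 = -81
  2*Y*Z ↦ 2·1·9·5 = 90
Sum: F(5, 9, 5) = (75) + (90) + (25) + (-81) + (90) = 199.
Reducing mod 11: 199 ≡ 1 (mod 11).
Since F(a, b, c) ≡ 1 ≠ 0 (mod 11), P does NOT lie on the curve.


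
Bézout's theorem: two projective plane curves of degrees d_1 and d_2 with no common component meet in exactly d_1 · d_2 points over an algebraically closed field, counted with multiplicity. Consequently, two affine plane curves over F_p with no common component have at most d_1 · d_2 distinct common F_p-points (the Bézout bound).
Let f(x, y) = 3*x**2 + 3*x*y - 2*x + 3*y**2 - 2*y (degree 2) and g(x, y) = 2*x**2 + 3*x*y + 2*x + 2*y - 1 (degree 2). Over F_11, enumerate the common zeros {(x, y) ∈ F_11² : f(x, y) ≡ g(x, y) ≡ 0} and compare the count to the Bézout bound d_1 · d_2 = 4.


Common zeros: {(8, 0), (9, 9)}; count = 2; Bézout bound = 4.

deg(f) = 2, deg(g) = 2, so Bézout bound = 4.
Scan x ∈ F_11. For each x, list the y ∈ F_11 with f(x, y) ≡ 0 and those with g(x, y) ≡ 0 (mod 11); the common zeros in that column are the intersection.
  x = 0: f ≡ 0 at y ∈ {0, 8}; g ≡ 0 at y ∈ {6}; common: ∅.
  x = 1: f ≡ 0 at y ∈ {9}; g ≡ 0 at y ∈ {6}; common: ∅.
  x = 2: f ≡ 0 at y ∈ ∅; g ≡ 0 at y ∈ {0}; common: ∅.
  x = 3: f ≡ 0 at y ∈ ∅; g ≡ 0 at y ∈ ∅; common: ∅.
  x = 4: f ≡ 0 at y ∈ {5, 10}; g ≡ 0 at y ∈ {9}; common: ∅.
  x = 5: f ≡ 0 at y ∈ {4, 10}; g ≡ 0 at y ∈ {3}; common: ∅.
  x = 6: f ≡ 0 at y ∈ ∅; g ≡ 0 at y ∈ {3}; common: ∅.
  x = 7: f ≡ 0 at y ∈ ∅; g ≡ 0 at y ∈ {10}; common: ∅.
  x = 8: f ≡ 0 at y ∈ {0}; g ≡ 0 at y ∈ {0}; common: {0}.
  x = 9: f ≡ 0 at y ∈ {1, 9}; g ≡ 0 at y ∈ {9}; common: {9}.
  x = 10: f ≡ 0 at y ∈ {4, 5}; g ≡ 0 at y ∈ {10}; common: ∅.
Collecting: common zeros = {(8, 0), (9, 9)}, so the count is 2.
Comparison with the Bézout bound: 2 ≤ 4 = deg(f)·deg(g), as expected for curves with no common component (the affine F_11-count falls short of the bound because intersections may lie at infinity, over extension fields, or carry multiplicity).


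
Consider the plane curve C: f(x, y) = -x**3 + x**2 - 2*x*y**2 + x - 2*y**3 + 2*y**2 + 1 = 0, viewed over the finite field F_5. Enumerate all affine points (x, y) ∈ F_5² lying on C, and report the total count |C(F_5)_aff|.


Affine F_5-points: {(0, 3), (0, 4), (1, 1), (2, 1), (2, 2), (3, 1)}; count = 6.

For each of the 25 pairs (x, y) ∈ F_5², evaluate f(x, y) mod 5. Record the zeros.
  x = 0: [0↦1, 1↦1, 2↦3, 3↦0, 4↦0]  zeros at y ∈ {3, 4}
  x = 1: [0↦2, 1↦0, 2↦1, 3↦3, 4↦4]  zeros at y ∈ {1}
  x = 2: [0↦4, 1↦0, 2↦0, 3↦2, 4↦4]  zeros at y ∈ {1, 2}
  x = 3: [0↦1, 1↦0, 2↦4, 3↦1, 4↦4]  zeros at y ∈ {1}
  x = 4: [0↦2, 1↦4, 2↦2, 3↦4, 4↦3]  zeros at y ∈ ∅
Collecting zeros: affine points = {(0, 3), (0, 4), (1, 1), (2, 1), (2, 2), (3, 1)}.
Total count |C(F_5)_aff| = 6.


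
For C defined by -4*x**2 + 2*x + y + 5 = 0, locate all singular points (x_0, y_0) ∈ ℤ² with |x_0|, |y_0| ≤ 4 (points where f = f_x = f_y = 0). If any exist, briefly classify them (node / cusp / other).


No singular points in the scanned grid; C is smooth there.

Compute partial derivatives:
  f_x = 2 - 8*x.
  f_y = 1.
f_y = 1 is a nonzero constant, so f_y never vanishes: no point (x, y) can satisfy f = f_x = f_y = 0. In particular no (x, y) ∈ {−4, ..., 4}² is singular; the curve is smooth.


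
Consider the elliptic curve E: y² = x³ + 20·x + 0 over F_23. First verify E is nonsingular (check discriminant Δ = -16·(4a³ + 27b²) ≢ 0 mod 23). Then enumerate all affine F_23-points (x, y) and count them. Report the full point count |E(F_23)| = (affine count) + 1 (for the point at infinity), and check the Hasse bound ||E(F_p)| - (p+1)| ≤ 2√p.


Affine points = {(0, 0), (2, 5), (2, 18), (3, 8), (3, 15), (4, 11), (4, 12), (5, 8), (5, 15), (7, 0), (9, 9), (9, 14), (10, 2), (10, 21), (12, 6), (12, 17), (15, 8), (15, 15), (16, 0), (17, 3), (17, 20), (22, 5), (22, 18)}; affine count = 23; |E(F_23)| = 24.

Discriminant check: Δ ∝ 4a³ + 27b² = 4·20³ + 27·0² = 4·8000 + 27·0 ≡ 7 (mod 23). Nonzero ⇒ E is nonsingular.
For each x ∈ F_23, compute rhs = x³ + 20·x + 0 mod 23, then count y ∈ F_23 with y² ≡ rhs.
  x = 0: rhs = 0, matching y values: 0 (1 points).
  x = 1: rhs = 21, matching y values: none (0 points).
  x = 2: rhs = 2, matching y values: 5, 18 (2 points).
  x = 3: rhs = 18, matching y values: 8, 15 (2 points).
  x = 4: rhs = 6, matching y values: 11, 12 (2 points).
  x = 5: rhs = 18, matching y values: 8, 15 (2 points).
  x = 6: rhs = 14, matching y values: none (0 points).
  x = 7: rhs = 0, matching y values: 0 (1 points).
  x = 8: rhs = 5, matching y values: none (0 points).
  x = 9: rhs = 12, matching y values: 9, 14 (2 points).
  x = 10: rhs = 4, matching y values: 2, 21 (2 points).
  x = 11: rhs = 10, matching y values: none (0 points).
  x = 12: rhs = 13, matching y values: 6, 17 (2 points).
  x = 13: rhs = 19, matching y values: none (0 points).
  x = 14: rhs = 11, matching y values: none (0 points).
  x = 15: rhs = 18, matching y values: 8, 15 (2 points).
  x = 16: rhs = 0, matching y values: 0 (1 points).
  x = 17: rhs = 9, matching y values: 3, 20 (2 points).
  x = 18: rhs = 5, matching y values: none (0 points).
  x = 19: rhs = 17, matching y values: none (0 points).
  x = 20: rhs = 5, matching y values: none (0 points).
  x = 21: rhs = 21, matching y values: none (0 points).
  x = 22: rhs = 2, matching y values: 5, 18 (2 points).
Total affine count: 23.
Full point count |E(F_23)| = 23 + 1 = 24.
Hasse bound: |24 − (23+1)| = |0| = 0 ≤ 2√23 ≈ 9.5917 ✓.


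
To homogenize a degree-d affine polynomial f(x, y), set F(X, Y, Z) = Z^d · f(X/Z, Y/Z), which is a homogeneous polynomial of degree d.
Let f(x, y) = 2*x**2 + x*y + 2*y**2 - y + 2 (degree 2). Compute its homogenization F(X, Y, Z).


F(X, Y, Z) = 2*X**2 + X*Y + 2*Y**2 - Y*Z + 2*Z**2

deg(f) = 2.
Substitute x = X/Z, y = Y/Z into f, then multiply by Z^2.
  monomial 2·x^2·y^0 ↦ 2·X^2·Y^0·Z^0.
  monomial 1·x^1·y^1 ↦ 1·X^1·Y^1·Z^0.
  monomial 2·x^0·y^2 ↦ 2·X^0·Y^2·Z^0.
  monomial -1·x^0·y^1 ↦ -1·X^0·Y^1·Z^1.
  monomial 2·x^0·y^0 ↦ 2·X^0·Y^0·Z^2.
Collecting: F(X, Y, Z) = 2*X**2 + X*Y + 2*Y**2 - Y*Z + 2*Z**2.


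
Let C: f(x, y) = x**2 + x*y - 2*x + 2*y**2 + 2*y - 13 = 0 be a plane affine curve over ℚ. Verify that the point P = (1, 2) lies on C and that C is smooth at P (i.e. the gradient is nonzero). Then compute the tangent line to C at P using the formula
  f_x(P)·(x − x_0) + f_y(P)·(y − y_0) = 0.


Tangent line at P: 2*x + 11*y - 24 = 0.

Step 1: f(1, 2) = 0, so P lies on C.
Step 2: partial derivatives
  f_x(x, y) = 2*x + y - 2, f_y(x, y) = x + 4*y + 2.
  f_x(P) = 2, f_y(P) = 11 (gradient nonzero, so P is smooth).
Step 3: tangent line at P: 2·(x − 1) + 11·(y − 2) = 0.
Expanding: 2*x + 11*y - 24 = 0.


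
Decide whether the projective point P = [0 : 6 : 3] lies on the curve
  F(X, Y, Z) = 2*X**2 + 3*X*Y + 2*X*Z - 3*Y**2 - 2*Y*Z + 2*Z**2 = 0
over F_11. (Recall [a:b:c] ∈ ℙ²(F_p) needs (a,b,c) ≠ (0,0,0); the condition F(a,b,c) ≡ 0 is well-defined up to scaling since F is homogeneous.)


F(0,6,3) ≡ 6 (mod 11); P is NOT on the curve.

Evaluate F(0, 6, 3) term-by-term (mod 11).
  2*X**2 ↦ 2·0·1·1 = 0
  3*X*Y ↦ 3·0·6·1 = 0
  2*X*Z ↦ 2·0·1·3 = 0
  -3*Y**2 ↦ -3·1·36·1 = -108
  -2*Y*Z ↦ -2·1·6·3 = -36
  2*Z**2 ↦ 2·1·1·9 = 18
Sum: F(0, 6, 3) = (0) + (0) + (0) + (-108) + (-36) + (18) = -126.
Reducing mod 11: -126 ≡ 6 (mod 11).
Since F(a, b, c) ≡ 6 ≠ 0 (mod 11), P does NOT lie on the curve.


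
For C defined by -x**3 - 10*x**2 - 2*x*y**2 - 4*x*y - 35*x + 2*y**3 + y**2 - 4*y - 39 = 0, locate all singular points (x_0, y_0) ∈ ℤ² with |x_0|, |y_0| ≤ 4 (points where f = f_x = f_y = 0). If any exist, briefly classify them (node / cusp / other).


Singular points: {(-3, -1)}; classification: node.

Compute partial derivatives:
  f_x = -3*x**2 - 20*x - 2*y**2 - 4*y - 35.
  f_y = -4*x*y - 4*x + 6*y**2 + 2*y - 4.
Scan x_0 ∈ {−4, ..., 4}. For each x_0, f_y(x_0, y) is a polynomial in y; find its integer roots y ∈ {−4, ..., 4}, then test f_x and f at those candidates.
  x = -4: f_y(-4, y) = 6*y**2 + 18*y + 12; vanishes at y ∈ {-2, -1}. (-4, -2): f_x = -3 ≠ 0; (-4, -1): f_x = -1 ≠ 0.
  x = -3: f_y(-3, y) = 6*y**2 + 14*y + 8; vanishes at y ∈ {-1}. (-3, -1): f_x = 0, f = 0 — SINGULAR.
  x = -2: f_y(-2, y) = 6*y**2 + 10*y + 4; vanishes at y ∈ {-1}. (-2, -1): f_x = -5 ≠ 0.
  x = -1: f_y(-1, y) = 6*y**2 + 6*y; vanishes at y ∈ {-1, 0}. (-1, -1): f_x = -16 ≠ 0; (-1, 0): f_x = -18 ≠ 0.
  x = 0: f_y(0, y) = 6*y**2 + 2*y - 4; vanishes at y ∈ {-1}. (0, -1): f_x = -33 ≠ 0.
  x = 1: f_y(1, y) = 6*y**2 - 2*y - 8; vanishes at y ∈ {-1}. (1, -1): f_x = -56 ≠ 0.
  x = 2: f_y(2, y) = 6*y**2 - 6*y - 12; vanishes at y ∈ {-1, 2}. (2, -1): f_x = -85 ≠ 0; (2, 2): f_x = -103 ≠ 0.
  x = 3: f_y(3, y) = 6*y**2 - 10*y - 16; vanishes at y ∈ {-1}. (3, -1): f_x = -120 ≠ 0.
  x = 4: f_y(4, y) = 6*y**2 - 14*y - 20; vanishes at y ∈ {-1}. (4, -1): f_x = -161 ≠ 0.
Only singular point on the grid: (-3, -1).
Classify: substitute x = -3 + u, y = -1 + v and expand: f = -u**3 - u**2 - 2*u*v**2 + 2*v**3 + v**2.
No constant or linear terms (consistent with a singular point). Quadratic part: -u**2 + v**2. Cubic part: -u**3 - 2*u*v**2 + 2*v**3.
The quadratic part v**2 - u**2 = (v − u)(v + u) splits into two distinct linear factors, so there are two distinct tangent lines y − -1 = ±(x − -3) — this is a node (ordinary double point).
Classification: node.


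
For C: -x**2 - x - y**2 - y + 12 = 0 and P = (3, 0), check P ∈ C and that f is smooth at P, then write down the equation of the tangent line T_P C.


Tangent line at P: -7*x - y + 21 = 0.

Step 1: f(3, 0) = 0, so P lies on C.
Step 2: partial derivatives
  f_x(x, y) = -2*x - 1, f_y(x, y) = -2*y - 1.
  f_x(P) = -7, f_y(P) = -1 (gradient nonzero, so P is smooth).
Step 3: tangent line at P: -7·(x − 3) + -1·(y − 0) = 0.
Expanding: -7*x - y + 21 = 0.


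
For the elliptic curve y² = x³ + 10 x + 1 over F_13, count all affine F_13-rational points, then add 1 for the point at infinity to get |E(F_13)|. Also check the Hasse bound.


Affine points = {(0, 1), (0, 12), (1, 5), (1, 8), (2, 4), (2, 9), (4, 1), (4, 12), (6, 2), (6, 11), (9, 1), (9, 12), (10, 3), (10, 10), (11, 5), (11, 8), (12, 4), (12, 9)}; affine count = 18; |E(F_13)| = 19.

Discriminant check: Δ ∝ 4a³ + 27b² = 4·10³ + 27·1² = 4·1000 + 27·1 ≡ 10 (mod 13). Nonzero ⇒ E is nonsingular.
For each x ∈ F_13, compute rhs = x³ + 10·x + 1 mod 13, then count y ∈ F_13 with y² ≡ rhs.
  x = 0: rhs = 1, matching y values: 1, 12 (2 points).
  x = 1: rhs = 12, matching y values: 5, 8 (2 points).
  x = 2: rhs = 3, matching y values: 4, 9 (2 points).
  x = 3: rhs = 6, matching y values: none (0 points).
  x = 4: rhs = 1, matching y values: 1, 12 (2 points).
  x = 5: rhs = 7, matching y values: none (0 points).
  x = 6: rhs = 4, matching y values: 2, 11 (2 points).
  x = 7: rhs = 11, matching y values: none (0 points).
  x = 8: rhs = 8, matching y values: none (0 points).
  x = 9: rhs = 1, matching y values: 1, 12 (2 points).
  x = 10: rhs = 9, matching y values: 3, 10 (2 points).
  x = 11: rhs = 12, matching y values: 5, 8 (2 points).
  x = 12: rhs = 3, matching y values: 4, 9 (2 points).
Total affine count: 18.
Full point count |E(F_13)| = 18 + 1 = 19.
Hasse bound: |19 − (13+1)| = |5| = 5 ≤ 2√13 ≈ 7.2111 ✓.


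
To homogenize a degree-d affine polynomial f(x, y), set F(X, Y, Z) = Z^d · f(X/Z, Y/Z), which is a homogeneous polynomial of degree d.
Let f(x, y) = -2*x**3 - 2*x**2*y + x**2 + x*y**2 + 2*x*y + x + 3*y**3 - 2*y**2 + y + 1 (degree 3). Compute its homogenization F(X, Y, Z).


F(X, Y, Z) = -2*X**3 - 2*X**2*Y + X**2*Z + X*Y**2 + 2*X*Y*Z + X*Z**2 + 3*Y**3 - 2*Y**2*Z + Y*Z**2 + Z**3

deg(f) = 3.
Substitute x = X/Z, y = Y/Z into f, then multiply by Z^3.
  monomial -2·x^3·y^0 ↦ -2·X^3·Y^0·Z^0.
  monomial -2·x^2·y^1 ↦ -2·X^2·Y^1·Z^0.
  monomial 1·x^2·y^0 ↦ 1·X^2·Y^0·Z^1.
  monomial 1·x^1·y^2 ↦ 1·X^1·Y^2·Z^0.
  monomial 2·x^1·y^1 ↦ 2·X^1·Y^1·Z^1.
  monomial 1·x^1·y^0 ↦ 1·X^1·Y^0·Z^2.
  monomial 3·x^0·y^3 ↦ 3·X^0·Y^3·Z^0.
  monomial -2·x^0·y^2 ↦ -2·X^0·Y^2·Z^1.
  monomial 1·x^0·y^1 ↦ 1·X^0·Y^1·Z^2.
  monomial 1·x^0·y^0 ↦ 1·X^0·Y^0·Z^3.
Collecting: F(X, Y, Z) = -2*X**3 - 2*X**2*Y + X**2*Z + X*Y**2 + 2*X*Y*Z + X*Z**2 + 3*Y**3 - 2*Y**2*Z + Y*Z**2 + Z**3.


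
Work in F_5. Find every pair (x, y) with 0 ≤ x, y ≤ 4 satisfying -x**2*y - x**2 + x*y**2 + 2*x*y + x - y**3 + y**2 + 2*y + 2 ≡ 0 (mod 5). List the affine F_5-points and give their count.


Affine F_5-points: {(0, 3), (2, 0), (4, 0), (4, 2), (4, 3)}; count = 5.

For each of the 25 pairs (x, y) ∈ F_5², evaluate f(x, y) mod 5. Record the zeros.
  x = 0: [0↦2, 1↦4, 2↦2, 3↦0, 4↦2]  zeros at y ∈ {3}
  x = 1: [0↦2, 1↦1, 2↦3, 3↦2, 4↦2]  zeros at y ∈ ∅
  x = 2: [0↦0, 1↦4, 2↦3, 3↦1, 4↦2]  zeros at y ∈ {0}
  x = 3: [0↦1, 1↦3, 2↦2, 3↦2, 4↦2]  zeros at y ∈ ∅
  x = 4: [0↦0, 1↦3, 2↦0, 3↦0, 4↦2]  zeros at y ∈ {0, 2, 3}
Collecting zeros: affine points = {(0, 3), (2, 0), (4, 0), (4, 2), (4, 3)}.
Total count |C(F_5)_aff| = 5.


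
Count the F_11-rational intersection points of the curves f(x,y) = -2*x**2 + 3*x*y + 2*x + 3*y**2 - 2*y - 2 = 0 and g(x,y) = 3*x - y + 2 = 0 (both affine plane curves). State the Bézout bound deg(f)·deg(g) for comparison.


Common zeros: {(8, 4), (9, 7)}; count = 2; Bézout bound = 2.

deg(f) = 2, deg(g) = 1, so Bézout bound = 2.
Scan x ∈ F_11. For each x, list the y ∈ F_11 with f(x, y) ≡ 0 and those with g(x, y) ≡ 0 (mod 11); the common zeros in that column are the intersection.
  x = 0: f ≡ 0 at y ∈ ∅; g ≡ 0 at y ∈ {2}; common: ∅.
  x = 1: f ≡ 0 at y ∈ {8, 10}; g ≡ 0 at y ∈ {5}; common: ∅.
  x = 2: f ≡ 0 at y ∈ {3}; g ≡ 0 at y ∈ {8}; common: ∅.
  x = 3: f ≡ 0 at y ∈ ∅; g ≡ 0 at y ∈ {0}; common: ∅.
  x = 4: f ≡ 0 at y ∈ {5, 10}; g ≡ 0 at y ∈ {3}; common: ∅.
  x = 5: f ≡ 0 at y ∈ ∅; g ≡ 0 at y ∈ {6}; common: ∅.
  x = 6: f ≡ 0 at y ∈ ∅; g ≡ 0 at y ∈ {9}; common: ∅.
  x = 7: f ≡ 0 at y ∈ ∅; g ≡ 0 at y ∈ {1}; common: ∅.
  x = 8: f ≡ 0 at y ∈ {4, 7}; g ≡ 0 at y ∈ {4}; common: {4}.
  x = 9: f ≡ 0 at y ∈ {3, 7}; g ≡ 0 at y ∈ {7}; common: {7}.
  x = 10: f ≡ 0 at y ∈ {4, 5}; g ≡ 0 at y ∈ {10}; common: ∅.
Collecting: common zeros = {(8, 4), (9, 7)}, so the count is 2.
Comparison with the Bézout bound: 2 ≤ 2 = deg(f)·deg(g), as expected for curves with no common component (the bound is attained).


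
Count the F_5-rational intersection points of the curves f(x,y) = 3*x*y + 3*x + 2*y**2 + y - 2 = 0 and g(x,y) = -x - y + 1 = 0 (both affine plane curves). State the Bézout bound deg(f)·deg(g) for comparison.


Common zeros: {(3, 3)}; count = 1; Bézout bound = 2.

deg(f) = 2, deg(g) = 1, so Bézout bound = 2.
Scan x ∈ F_5. For each x, list the y ∈ F_5 with f(x, y) ≡ 0 and those with g(x, y) ≡ 0 (mod 5); the common zeros in that column are the intersection.
  x = 0: f ≡ 0 at y ∈ ∅; g ≡ 0 at y ∈ {1}; common: ∅.
  x = 1: f ≡ 0 at y ∈ ∅; g ≡ 0 at y ∈ {0}; common: ∅.
  x = 2: f ≡ 0 at y ∈ ∅; g ≡ 0 at y ∈ {4}; common: ∅.
  x = 3: f ≡ 0 at y ∈ {2, 3}; g ≡ 0 at y ∈ {3}; common: {3}.
  x = 4: f ≡ 0 at y ∈ {0, 1}; g ≡ 0 at y ∈ {2}; common: ∅.
Collecting: common zeros = {(3, 3)}, so the count is 1.
Comparison with the Bézout bound: 1 ≤ 2 = deg(f)·deg(g), as expected for curves with no common component (the affine F_5-count falls short of the bound because intersections may lie at infinity, over extension fields, or carry multiplicity).


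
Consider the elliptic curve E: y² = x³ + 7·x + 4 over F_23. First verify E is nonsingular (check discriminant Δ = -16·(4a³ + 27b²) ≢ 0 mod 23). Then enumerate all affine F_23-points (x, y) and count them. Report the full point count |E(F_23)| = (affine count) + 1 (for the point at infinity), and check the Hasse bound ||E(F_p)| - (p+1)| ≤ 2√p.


Affine points = {(0, 2), (0, 21), (1, 9), (1, 14), (2, 7), (2, 16), (3, 11), (3, 12), (4, 2), (4, 21), (5, 7), (5, 16), (6, 3), (6, 20), (10, 4), (10, 19), (11, 3), (11, 20), (16, 7), (16, 16), (19, 2), (19, 21), (20, 5), (20, 18)}; affine count = 24; |E(F_23)| = 25.

Discriminant check: Δ ∝ 4a³ + 27b² = 4·7³ + 27·4² = 4·343 + 27·16 ≡ 10 (mod 23). Nonzero ⇒ E is nonsingular.
For each x ∈ F_23, compute rhs = x³ + 7·x + 4 mod 23, then count y ∈ F_23 with y² ≡ rhs.
  x = 0: rhs = 4, matching y values: 2, 21 (2 points).
  x = 1: rhs = 12, matching y values: 9, 14 (2 points).
  x = 2: rhs = 3, matching y values: 7, 16 (2 points).
  x = 3: rhs = 6, matching y values: 11, 12 (2 points).
  x = 4: rhs = 4, matching y values: 2, 21 (2 points).
  x = 5: rhs = 3, matching y values: 7, 16 (2 points).
  x = 6: rhs = 9, matching y values: 3, 20 (2 points).
  x = 7: rhs = 5, matching y values: none (0 points).
  x = 8: rhs = 20, matching y values: none (0 points).
  x = 9: rhs = 14, matching y values: none (0 points).
  x = 10: rhs = 16, matching y values: 4, 19 (2 points).
  x = 11: rhs = 9, matching y values: 3, 20 (2 points).
  x = 12: rhs = 22, matching y values: none (0 points).
  x = 13: rhs = 15, matching y values: none (0 points).
  x = 14: rhs = 17, matching y values: none (0 points).
  x = 15: rhs = 11, matching y values: none (0 points).
  x = 16: rhs = 3, matching y values: 7, 16 (2 points).
  x = 17: rhs = 22, matching y values: none (0 points).
  x = 18: rhs = 5, matching y values: none (0 points).
  x = 19: rhs = 4, matching y values: 2, 21 (2 points).
  x = 20: rhs = 2, matching y values: 5, 18 (2 points).
  x = 21: rhs = 5, matching y values: none (0 points).
  x = 22: rhs = 19, matching y values: none (0 points).
Total affine count: 24.
Full point count |E(F_23)| = 24 + 1 = 25.
Hasse bound: |25 − (23+1)| = |1| = 1 ≤ 2√23 ≈ 9.5917 ✓.


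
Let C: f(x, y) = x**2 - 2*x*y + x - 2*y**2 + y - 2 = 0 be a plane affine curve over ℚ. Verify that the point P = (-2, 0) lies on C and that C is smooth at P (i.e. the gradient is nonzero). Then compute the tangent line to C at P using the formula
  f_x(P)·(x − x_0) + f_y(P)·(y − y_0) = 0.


Tangent line at P: -3*x + 5*y - 6 = 0.

Step 1: f(-2, 0) = 0, so P lies on C.
Step 2: partial derivatives
  f_x(x, y) = 2*x - 2*y + 1, f_y(x, y) = -2*x - 4*y + 1.
  f_x(P) = -3, f_y(P) = 5 (gradient nonzero, so P is smooth).
Step 3: tangent line at P: -3·(x − -2) + 5·(y − 0) = 0.
Expanding: -3*x + 5*y - 6 = 0.


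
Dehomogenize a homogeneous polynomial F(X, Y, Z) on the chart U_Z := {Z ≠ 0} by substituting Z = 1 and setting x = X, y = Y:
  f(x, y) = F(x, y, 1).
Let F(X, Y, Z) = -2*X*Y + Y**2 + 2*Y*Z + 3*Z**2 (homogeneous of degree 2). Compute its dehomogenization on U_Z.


f(x, y) = -2*x*y + y**2 + 2*y + 3

On U_Z we set Z = 1. Each monomial c·X^i·Y^j·Z^k in F becomes c·x^i·y^j·1^k = c·x^i·y^j.
Substituting Z = 1: F(X, Y, 1) = -2*x*y + y**2 + 2*y + 3.
Note: deg(f) ≤ deg(F) = 2; strict inequality happens when F is divisible by Z (lost terms).


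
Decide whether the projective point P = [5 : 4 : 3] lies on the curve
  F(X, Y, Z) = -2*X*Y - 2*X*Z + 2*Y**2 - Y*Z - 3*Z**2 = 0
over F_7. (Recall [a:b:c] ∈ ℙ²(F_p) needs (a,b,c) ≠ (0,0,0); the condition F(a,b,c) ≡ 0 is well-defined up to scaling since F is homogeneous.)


F(5,4,3) ≡ 0 (mod 7); P is on the curve.

Evaluate F(5, 4, 3) term-by-term (mod 7).
  -2*X*Y ↦ -2·5·4·1 = -40
  -2*X*Z ↦ -2·5·1·3 = -30
  2*Y**2 ↦ 2·1·16·1 = 32
  -Y*Z ↦ -1·1·4·3 = -12
  -3*Z**2 ↦ -3·1·1·9 = -27
Sum: F(5, 4, 3) = (-40) + (-30) + (32) + (-12) + (-27) = -77.
Reducing mod 7: -77 ≡ 0 (mod 7).
Since F(a, b, c) ≡ 0 (mod 7), P lies on the curve.


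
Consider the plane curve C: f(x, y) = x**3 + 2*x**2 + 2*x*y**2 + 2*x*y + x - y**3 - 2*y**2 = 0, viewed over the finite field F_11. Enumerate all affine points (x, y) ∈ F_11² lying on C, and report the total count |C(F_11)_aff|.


Affine F_11-points: {(0, 0), (0, 9), (1, 2), (4, 2), (4, 5), (4, 10), (7, 1), (7, 5), (7, 6), (9, 5), (10, 0)}; count = 11.

For each of the 121 pairs (x, y) ∈ F_11², evaluate f(x, y) mod 11. Record the zeros.
  x = 0: [0↦0, 1↦8, 2↦6, 3↦10, 4↦3, 5↦1, 6↦9, 7↦10, 8↦9, 9↦0, 10↦10]  zeros at y ∈ {0, 9}
  x = 1: [0↦4, 1↦5, 2↦0, 3↦5, 4↦3, 5↦10, 6↦9, 7↦5, 8↦3, 9↦8, 10↦3]  zeros at y ∈ {2}
  x = 2: [0↦7, 1↦1, 2↦4, 3↦10, 4↦2, 5↦7, 6↦8, 7↦10, 8↦7, 9↦4, 10↦6]  zeros at y ∈ ∅
  x = 3: [0↦4, 1↦2, 2↦2, 3↦9, 4↦6, 5↦9, 6↦1, 7↦9, 8↦5, 9↦5, 10↦3]  zeros at y ∈ ∅
  x = 4: [0↦1, 1↦3, 2↦0, 3↦8, 4↦10, 5↦0, 6↦5, 7↦8, 8↦3, 9↦6, 10↦0]  zeros at y ∈ {2, 5, 10}
  x = 5: [0↦4, 1↦10, 2↦4, 3↦2, 4↦9, 5↦8, 6↦4, 7↦2, 8↦7, 9↦2, 10↦3]  zeros at y ∈ ∅
  x = 6: [0↦8, 1↦7, 2↦9, 3↦8, 4↦9, 5↦6, 6↦4, 7↦8, 8↦1, 9↦10, 10↦7]  zeros at y ∈ ∅
  x = 7: [0↦8, 1↦0, 2↦10, 3↦10, 4↦5, 5↦0, 6↦0, 7↦10, 8↦2, 9↦3, 10↦7]  zeros at y ∈ {1, 5, 6}
  x = 8: [0↦10, 1↦6, 2↦2, 3↦3, 4↦3, 5↦7, 6↦9, 7↦3, 8↦5, 9↦9, 10↦9]  zeros at y ∈ ∅
  x = 9: [0↦9, 1↦9, 2↦2, 3↦4, 4↦9, 5↦0, 6↦4, 7↦4, 8↦5, 9↦1, 10↦8]  zeros at y ∈ {5}
  x = 10: [0↦0, 1↦4, 2↦5, 3↦8, 4↦7, 5↦7, 6↦2, 7↦8, 8↦8, 9↦7, 10↦10]  zeros at y ∈ {0}
Collecting zeros: affine points = {(0, 0), (0, 9), (1, 2), (4, 2), (4, 5), (4, 10), (7, 1), (7, 5), (7, 6), (9, 5), (10, 0)}.
Total count |C(F_11)_aff| = 11.


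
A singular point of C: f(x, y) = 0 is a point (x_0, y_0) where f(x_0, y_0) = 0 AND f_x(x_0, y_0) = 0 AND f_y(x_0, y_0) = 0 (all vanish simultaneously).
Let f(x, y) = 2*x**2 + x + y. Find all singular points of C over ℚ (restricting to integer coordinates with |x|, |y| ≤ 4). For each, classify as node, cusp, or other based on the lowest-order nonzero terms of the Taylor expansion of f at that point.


No singular points in the scanned grid; C is smooth there.

Compute partial derivatives:
  f_x = 4*x + 1.
  f_y = 1.
f_y = 1 is a nonzero constant, so f_y never vanishes: no point (x, y) can satisfy f = f_x = f_y = 0. In particular no (x, y) ∈ {−4, ..., 4}² is singular; the curve is smooth.


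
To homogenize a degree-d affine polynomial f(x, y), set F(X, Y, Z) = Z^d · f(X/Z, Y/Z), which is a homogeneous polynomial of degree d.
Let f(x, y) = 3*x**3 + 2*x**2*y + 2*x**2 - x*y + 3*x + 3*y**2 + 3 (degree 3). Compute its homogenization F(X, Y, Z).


F(X, Y, Z) = 3*X**3 + 2*X**2*Y + 2*X**2*Z - X*Y*Z + 3*X*Z**2 + 3*Y**2*Z + 3*Z**3

deg(f) = 3.
Substitute x = X/Z, y = Y/Z into f, then multiply by Z^3.
  monomial 3·x^3·y^0 ↦ 3·X^3·Y^0·Z^0.
  monomial 2·x^2·y^1 ↦ 2·X^2·Y^1·Z^0.
  monomial 2·x^2·y^0 ↦ 2·X^2·Y^0·Z^1.
  monomial -1·x^1·y^1 ↦ -1·X^1·Y^1·Z^1.
  monomial 3·x^1·y^0 ↦ 3·X^1·Y^0·Z^2.
  monomial 3·x^0·y^2 ↦ 3·X^0·Y^2·Z^1.
  monomial 3·x^0·y^0 ↦ 3·X^0·Y^0·Z^3.
Collecting: F(X, Y, Z) = 3*X**3 + 2*X**2*Y + 2*X**2*Z - X*Y*Z + 3*X*Z**2 + 3*Y**2*Z + 3*Z**3.


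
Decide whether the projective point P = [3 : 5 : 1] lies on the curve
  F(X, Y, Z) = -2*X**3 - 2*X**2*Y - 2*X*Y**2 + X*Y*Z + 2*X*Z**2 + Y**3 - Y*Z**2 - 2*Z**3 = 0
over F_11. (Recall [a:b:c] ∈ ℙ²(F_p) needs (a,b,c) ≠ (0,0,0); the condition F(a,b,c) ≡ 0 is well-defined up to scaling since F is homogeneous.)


F(3,5,1) ≡ 10 (mod 11); P is NOT on the curve.

Evaluate F(3, 5, 1) term-by-term (mod 11).
  -2*X**3 ↦ -2·27·1·1 = -54
  -2*X**2*Y ↦ -2·9·5·1 = -90
  -2*X*Y**2 ↦ -2·3·25·1 = -150
  X*Y*Z ↦ 1·3·5·1 = 15
  2*X*Z**2 ↦ 2·3·1·1 = 6
  Y**3 ↦ 1·1·125·1 = 125
  -Y*Z**2 ↦ -1·1·5·1 = -5
  -2*Z**3 ↦ -2·1·1·1 = -2
Sum: F(3, 5, 1) = (-54) + (-90) + (-150) + (15) + (6) + (125) + (-5) + (-2) = -155.
Reducing mod 11: -155 ≡ 10 (mod 11).
Since F(a, b, c) ≡ 10 ≠ 0 (mod 11), P does NOT lie on the curve.


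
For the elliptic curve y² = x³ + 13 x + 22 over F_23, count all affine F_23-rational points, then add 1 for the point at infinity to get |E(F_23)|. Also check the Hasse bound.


Affine points = {(1, 6), (1, 17), (4, 0), (10, 5), (10, 18), (11, 1), (11, 22), (14, 2), (14, 21), (15, 2), (15, 21), (16, 5), (16, 18), (17, 2), (17, 21), (18, 4), (18, 19), (20, 5), (20, 18), (22, 10), (22, 13)}; affine count = 21; |E(F_23)| = 22.

Discriminant check: Δ ∝ 4a³ + 27b² = 4·13³ + 27·22² = 4·2197 + 27·484 ≡ 6 (mod 23). Nonzero ⇒ E is nonsingular.
For each x ∈ F_23, compute rhs = x³ + 13·x + 22 mod 23, then count y ∈ F_23 with y² ≡ rhs.
  x = 0: rhs = 22, matching y values: none (0 points).
  x = 1: rhs = 13, matching y values: 6, 17 (2 points).
  x = 2: rhs = 10, matching y values: none (0 points).
  x = 3: rhs = 19, matching y values: none (0 points).
  x = 4: rhs = 0, matching y values: 0 (1 points).
  x = 5: rhs = 5, matching y values: none (0 points).
  x = 6: rhs = 17, matching y values: none (0 points).
  x = 7: rhs = 19, matching y values: none (0 points).
  x = 8: rhs = 17, matching y values: none (0 points).
  x = 9: rhs = 17, matching y values: none (0 points).
  x = 10: rhs = 2, matching y values: 5, 18 (2 points).
  x = 11: rhs = 1, matching y values: 1, 22 (2 points).
  x = 12: rhs = 20, matching y values: none (0 points).
  x = 13: rhs = 19, matching y values: none (0 points).
  x = 14: rhs = 4, matching y values: 2, 21 (2 points).
  x = 15: rhs = 4, matching y values: 2, 21 (2 points).
  x = 16: rhs = 2, matching y values: 5, 18 (2 points).
  x = 17: rhs = 4, matching y values: 2, 21 (2 points).
  x = 18: rhs = 16, matching y values: 4, 19 (2 points).
  x = 19: rhs = 21, matching y values: none (0 points).
  x = 20: rhs = 2, matching y values: 5, 18 (2 points).
  x = 21: rhs = 11, matching y values: none (0 points).
  x = 22: rhs = 8, matching y values: 10, 13 (2 points).
Total affine count: 21.
Full point count |E(F_23)| = 21 + 1 = 22.
Hasse bound: |22 − (23+1)| = |-2| = 2 ≤ 2√23 ≈ 9.5917 ✓.


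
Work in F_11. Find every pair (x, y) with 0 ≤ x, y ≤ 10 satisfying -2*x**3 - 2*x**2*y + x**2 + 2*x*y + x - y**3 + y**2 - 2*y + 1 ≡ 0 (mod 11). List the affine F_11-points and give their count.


Affine F_11-points: {(0, 4), (1, 4), (3, 1), (4, 7), (5, 3), (6, 1), (6, 2), (6, 9), (7, 1), (8, 6), (10, 3), (10, 10)}; count = 12.

For each of the 121 pairs (x, y) ∈ F_11², evaluate f(x, y) mod 11. Record the zeros.
  x = 0: [0↦1, 1↦10, 2↦4, 3↦10, 4↦0, 5↦1, 6↦7, 7↦1, 8↦10, 9↦6, 10↦5]  zeros at y ∈ {4}
  x = 1: [0↦1, 1↦10, 2↦4, 3↦10, 4↦0, 5↦1, 6↦7, 7↦1, 8↦10, 9↦6, 10↦5]  zeros at y ∈ {4}
  x = 2: [0↦2, 1↦7, 2↦8, 3↦10, 4↦7, 5↦4, 6↦6, 7↦7, 8↦1, 9↦4, 10↦10]  zeros at y ∈ ∅
  x = 3: [0↦3, 1↦0, 2↦4, 3↦9, 4↦9, 5↦9, 6↦3, 7↦7, 8↦4, 9↦10, 10↦8]  zeros at y ∈ {1}
  x = 4: [0↦3, 1↦10, 2↦2, 3↦6, 4↦5, 5↦4, 6↦8, 7↦0, 8↦7, 9↦1, 10↦9]  zeros at y ∈ {7}
  x = 5: [0↦1, 1↦3, 2↦1, 3↦0, 4↦5, 5↦10, 6↦9, 7↦7, 8↦9, 9↦9, 10↦1]  zeros at y ∈ {3}
  x = 6: [0↦7, 1↦0, 2↦0, 3↦1, 4↦8, 5↦4, 6↦5, 7↦5, 8↦9, 9↦0, 10↦5]  zeros at y ∈ {1, 2, 9}
  x = 7: [0↦9, 1↦0, 2↦9, 3↦8, 4↦2, 5↦7, 6↦6, 7↦4, 8↦6, 9↦6, 10↦9]  zeros at y ∈ {1}
  x = 8: [0↦6, 1↦2, 2↦5, 3↦9, 4↦8, 5↦7, 6↦0, 7↦3, 8↦10, 9↦4, 10↦1]  zeros at y ∈ {6}
  x = 9: [0↦8, 1↦5, 2↦9, 3↦3, 4↦3, 5↦3, 6↦8, 7↦1, 8↦9, 9↦4, 10↦2]  zeros at y ∈ ∅
  x = 10: [0↦3, 1↦8, 2↦9, 3↦0, 4↦8, 5↦5, 6↦7, 7↦8, 8↦2, 9↦5, 10↦0]  zeros at y ∈ {3, 10}
Collecting zeros: affine points = {(0, 4), (1, 4), (3, 1), (4, 7), (5, 3), (6, 1), (6, 2), (6, 9), (7, 1), (8, 6), (10, 3), (10, 10)}.
Total count |C(F_11)_aff| = 12.


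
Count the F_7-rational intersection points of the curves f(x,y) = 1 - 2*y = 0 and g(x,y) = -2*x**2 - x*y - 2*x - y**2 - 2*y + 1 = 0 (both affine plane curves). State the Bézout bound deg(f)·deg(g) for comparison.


Common zeros: ∅; count = 0; Bézout bound = 2.

deg(f) = 1, deg(g) = 2, so Bézout bound = 2.
Scan x ∈ F_7. For each x, list the y ∈ F_7 with f(x, y) ≡ 0 and those with g(x, y) ≡ 0 (mod 7); the common zeros in that column are the intersection.
  x = 0: f ≡ 0 at y ∈ {4}; g ≡ 0 at y ∈ {2, 3}; common: ∅.
  x = 1: f ≡ 0 at y ∈ {4}; g ≡ 0 at y ∈ {1, 3}; common: ∅.
  x = 2: f ≡ 0 at y ∈ {4}; g ≡ 0 at y ∈ {5}; common: ∅.
  x = 3: f ≡ 0 at y ∈ {4}; g ≡ 0 at y ∈ ∅; common: ∅.
  x = 4: f ≡ 0 at y ∈ {4}; g ≡ 0 at y ∈ ∅; common: ∅.
  x = 5: f ≡ 0 at y ∈ {4}; g ≡ 0 at y ∈ {2, 5}; common: ∅.
  x = 6: f ≡ 0 at y ∈ {4}; g ≡ 0 at y ∈ ∅; common: ∅.
Collecting: common zeros = ∅, so the count is 0.
Comparison with the Bézout bound: 0 ≤ 2 = deg(f)·deg(g), as expected for curves with no common component (the affine F_7-count falls short of the bound because intersections may lie at infinity, over extension fields, or carry multiplicity).


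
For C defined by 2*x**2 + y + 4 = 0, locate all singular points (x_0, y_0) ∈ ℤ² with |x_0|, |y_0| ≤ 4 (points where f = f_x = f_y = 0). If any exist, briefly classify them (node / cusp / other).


No singular points in the scanned grid; C is smooth there.

Compute partial derivatives:
  f_x = 4*x.
  f_y = 1.
f_y = 1 is a nonzero constant, so f_y never vanishes: no point (x, y) can satisfy f = f_x = f_y = 0. In particular no (x, y) ∈ {−4, ..., 4}² is singular; the curve is smooth.


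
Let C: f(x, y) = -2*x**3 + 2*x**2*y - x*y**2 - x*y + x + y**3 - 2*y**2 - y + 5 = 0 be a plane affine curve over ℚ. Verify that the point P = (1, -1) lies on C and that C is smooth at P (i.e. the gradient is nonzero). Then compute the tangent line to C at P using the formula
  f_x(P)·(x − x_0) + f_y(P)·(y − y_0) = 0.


Tangent line at P: -9*x + 9*y + 18 = 0.

Step 1: f(1, -1) = 0, so P lies on C.
Step 2: partial derivatives
  f_x(x, y) = -6*x**2 + 4*x*y - y**2 - y + 1, f_y(x, y) = 2*x**2 - 2*x*y - x + 3*y**2 - 4*y - 1.
  f_x(P) = -9, f_y(P) = 9 (gradient nonzero, so P is smooth).
Step 3: tangent line at P: -9·(x − 1) + 9·(y − -1) = 0.
Expanding: -9*x + 9*y + 18 = 0.


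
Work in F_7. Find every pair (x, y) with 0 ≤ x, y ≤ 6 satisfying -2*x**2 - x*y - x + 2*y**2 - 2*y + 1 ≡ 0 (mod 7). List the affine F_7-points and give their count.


Affine F_7-points: {(1, 2), (1, 3), (2, 4), (2, 5), (4, 0), (4, 3), (6, 0), (6, 4)}; count = 8.

For each of the 49 pairs (x, y) ∈ F_7², evaluate f(x, y) mod 7. Record the zeros.
  x = 0: [0↦1, 1↦1, 2↦5, 3↦6, 4↦4, 5↦6, 6↦5]  zeros at y ∈ ∅
  x = 1: [0↦5, 1↦4, 2↦0, 3↦0, 4↦4, 5↦5, 6↦3]  zeros at y ∈ {2, 3}
  x = 2: [0↦5, 1↦3, 2↦5, 3↦4, 4↦0, 5↦0, 6↦4]  zeros at y ∈ {4, 5}
  x = 3: [0↦1, 1↦5, 2↦6, 3↦4, 4↦6, 5↦5, 6↦1]  zeros at y ∈ ∅
  x = 4: [0↦0, 1↦3, 2↦3, 3↦0, 4↦1, 5↦6, 6↦1]  zeros at y ∈ {0, 3}
  x = 5: [0↦2, 1↦4, 2↦3, 3↦6, 4↦6, 5↦3, 6↦4]  zeros at y ∈ ∅
  x = 6: [0↦0, 1↦1, 2↦6, 3↦1, 4↦0, 5↦3, 6↦3]  zeros at y ∈ {0, 4}
Collecting zeros: affine points = {(1, 2), (1, 3), (2, 4), (2, 5), (4, 0), (4, 3), (6, 0), (6, 4)}.
Total count |C(F_7)_aff| = 8.


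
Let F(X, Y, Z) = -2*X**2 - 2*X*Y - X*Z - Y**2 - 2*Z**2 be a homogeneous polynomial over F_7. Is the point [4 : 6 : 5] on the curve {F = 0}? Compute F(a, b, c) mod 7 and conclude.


F(4,6,5) ≡ 3 (mod 7); P is NOT on the curve.

Evaluate F(4, 6, 5) term-by-term (mod 7).
  -2*X**2 ↦ -2·16·1·1 = -32
  -2*X*Y ↦ -2·4·6·1 = -48
  -X*Z ↦ -1·4·1·5 = -20
  -Y**2 ↦ -1·1·36·1 = -36
  -2*Z**2 ↦ -2·1·1·25 = -50
Sum: F(4, 6, 5) = (-32) + (-48) + (-20) + (-36) + (-50) = -186.
Reducing mod 7: -186 ≡ 3 (mod 7).
Since F(a, b, c) ≡ 3 ≠ 0 (mod 7), P does NOT lie on the curve.


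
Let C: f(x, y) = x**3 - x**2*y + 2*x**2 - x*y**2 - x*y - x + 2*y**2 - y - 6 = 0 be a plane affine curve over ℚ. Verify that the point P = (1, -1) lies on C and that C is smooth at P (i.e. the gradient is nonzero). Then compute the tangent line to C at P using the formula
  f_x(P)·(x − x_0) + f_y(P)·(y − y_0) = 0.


Tangent line at P: 8*x - 5*y - 13 = 0.

Step 1: f(1, -1) = 0, so P lies on C.
Step 2: partial derivatives
  f_x(x, y) = 3*x**2 - 2*x*y + 4*x - y**2 - y - 1, f_y(x, y) = -x**2 - 2*x*y - x + 4*y - 1.
  f_x(P) = 8, f_y(P) = -5 (gradient nonzero, so P is smooth).
Step 3: tangent line at P: 8·(x − 1) + -5·(y − -1) = 0.
Expanding: 8*x - 5*y - 13 = 0.


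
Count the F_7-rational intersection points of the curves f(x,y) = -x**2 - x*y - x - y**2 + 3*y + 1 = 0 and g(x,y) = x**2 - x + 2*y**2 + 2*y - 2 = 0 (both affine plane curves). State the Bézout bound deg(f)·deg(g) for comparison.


Common zeros: {(2, 6), (4, 1), (4, 5)}; count = 3; Bézout bound = 4.

deg(f) = 2, deg(g) = 2, so Bézout bound = 4.
Scan x ∈ F_7. For each x, list the y ∈ F_7 with f(x, y) ≡ 0 and those with g(x, y) ≡ 0 (mod 7); the common zeros in that column are the intersection.
  x = 0: f ≡ 0 at y ∈ ∅; g ≡ 0 at y ∈ ∅; common: ∅.
  x = 1: f ≡ 0 at y ∈ {1}; g ≡ 0 at y ∈ ∅; common: ∅.
  x = 2: f ≡ 0 at y ∈ {2, 6}; g ≡ 0 at y ∈ {0, 6}; common: {6}.
  x = 3: f ≡ 0 at y ∈ ∅; g ≡ 0 at y ∈ {3}; common: ∅.
  x = 4: f ≡ 0 at y ∈ {1, 5}; g ≡ 0 at y ∈ {1, 5}; common: {1, 5}.
  x = 5: f ≡ 0 at y ∈ {6}; g ≡ 0 at y ∈ {3}; common: ∅.
  x = 6: f ≡ 0 at y ∈ ∅; g ≡ 0 at y ∈ {0, 6}; common: ∅.
Collecting: common zeros = {(2, 6), (4, 1), (4, 5)}, so the count is 3.
Comparison with the Bézout bound: 3 ≤ 4 = deg(f)·deg(g), as expected for curves with no common component (the affine F_7-count falls short of the bound because intersections may lie at infinity, over extension fields, or carry multiplicity).


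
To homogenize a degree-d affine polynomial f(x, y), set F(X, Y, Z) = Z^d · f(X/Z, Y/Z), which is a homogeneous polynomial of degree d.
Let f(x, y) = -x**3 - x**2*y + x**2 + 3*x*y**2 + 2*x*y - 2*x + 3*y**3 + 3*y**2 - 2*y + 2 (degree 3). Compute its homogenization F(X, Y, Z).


F(X, Y, Z) = -X**3 - X**2*Y + X**2*Z + 3*X*Y**2 + 2*X*Y*Z - 2*X*Z**2 + 3*Y**3 + 3*Y**2*Z - 2*Y*Z**2 + 2*Z**3

deg(f) = 3.
Substitute x = X/Z, y = Y/Z into f, then multiply by Z^3.
  monomial -1·x^3·y^0 ↦ -1·X^3·Y^0·Z^0.
  monomial -1·x^2·y^1 ↦ -1·X^2·Y^1·Z^0.
  monomial 1·x^2·y^0 ↦ 1·X^2·Y^0·Z^1.
  monomial 3·x^1·y^2 ↦ 3·X^1·Y^2·Z^0.
  monomial 2·x^1·y^1 ↦ 2·X^1·Y^1·Z^1.
  monomial -2·x^1·y^0 ↦ -2·X^1·Y^0·Z^2.
  monomial 3·x^0·y^3 ↦ 3·X^0·Y^3·Z^0.
  monomial 3·x^0·y^2 ↦ 3·X^0·Y^2·Z^1.
  monomial -2·x^0·y^1 ↦ -2·X^0·Y^1·Z^2.
  monomial 2·x^0·y^0 ↦ 2·X^0·Y^0·Z^3.
Collecting: F(X, Y, Z) = -X**3 - X**2*Y + X**2*Z + 3*X*Y**2 + 2*X*Y*Z - 2*X*Z**2 + 3*Y**3 + 3*Y**2*Z - 2*Y*Z**2 + 2*Z**3.


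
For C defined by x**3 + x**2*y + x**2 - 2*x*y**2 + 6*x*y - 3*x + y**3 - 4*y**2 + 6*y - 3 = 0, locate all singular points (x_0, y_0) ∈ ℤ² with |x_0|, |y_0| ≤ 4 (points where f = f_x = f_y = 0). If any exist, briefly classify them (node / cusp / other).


Singular points: {(-1, 1)}; classification: node.

Compute partial derivatives:
  f_x = 3*x**2 + 2*x*y + 2*x - 2*y**2 + 6*y - 3.
  f_y = x**2 - 4*x*y + 6*x + 3*y**2 - 8*y + 6.
Scan x_0 ∈ {−4, ..., 4}. For each x_0, f_y(x_0, y) is a polynomial in y; find its integer roots y ∈ {−4, ..., 4}, then test f_x and f at those candidates.
  x = -4: f_y(-4, y) = 3*y**2 + 8*y - 2; no integer root y with |y| ≤ 4.
  x = -3: f_y(-3, y) = 3*y**2 + 4*y - 3; no integer root y with |y| ≤ 4.
  x = -2: f_y(-2, y) = 3*y**2 - 2; no integer root y with |y| ≤ 4.
  x = -1: f_y(-1, y) = 3*y**2 - 4*y + 1; vanishes at y ∈ {1}. (-1, 1): f_x = 0, f = 0 — SINGULAR.
  x = 0: f_y(0, y) = 3*y**2 - 8*y + 6; no integer root y with |y| ≤ 4.
  x = 1: f_y(1, y) = 3*y**2 - 12*y + 13; no integer root y with |y| ≤ 4.
  x = 2: f_y(2, y) = 3*y**2 - 16*y + 22; no integer root y with |y| ≤ 4.
  x = 3: f_y(3, y) = 3*y**2 - 20*y + 33; vanishes at y ∈ {3}. (3, 3): f_x = 48 ≠ 0.
  x = 4: f_y(4, y) = 3*y**2 - 24*y + 46; no integer root y with |y| ≤ 4.
Only singular point on the grid: (-1, 1).
Classify: substitute x = -1 + u, y = 1 + v and expand: f = u**3 + u**2*v - u**2 - 2*u*v**2 + v**3 + v**2.
No constant or linear terms (consistent with a singular point). Quadratic part: -u**2 + v**2. Cubic part: u**3 + u**2*v - 2*u*v**2 + v**3.
The quadratic part v**2 - u**2 = (v − u)(v + u) splits into two distinct linear factors, so there are two distinct tangent lines y − 1 = ±(x − -1) — this is a node (ordinary double point).
Classification: node.
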